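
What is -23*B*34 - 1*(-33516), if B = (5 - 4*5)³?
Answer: 2672766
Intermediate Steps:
B = -3375 (B = (5 - 20)³ = (-15)³ = -3375)
-23*B*34 - 1*(-33516) = -23*(-3375)*34 - 1*(-33516) = 77625*34 + 33516 = 2639250 + 33516 = 2672766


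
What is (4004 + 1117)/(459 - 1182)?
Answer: -1707/241 ≈ -7.0830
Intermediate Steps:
(4004 + 1117)/(459 - 1182) = 5121/(-723) = 5121*(-1/723) = -1707/241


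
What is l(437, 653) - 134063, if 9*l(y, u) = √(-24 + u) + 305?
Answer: -1206262/9 + √629/9 ≈ -1.3403e+5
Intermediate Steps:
l(y, u) = 305/9 + √(-24 + u)/9 (l(y, u) = (√(-24 + u) + 305)/9 = (305 + √(-24 + u))/9 = 305/9 + √(-24 + u)/9)
l(437, 653) - 134063 = (305/9 + √(-24 + 653)/9) - 134063 = (305/9 + √629/9) - 134063 = -1206262/9 + √629/9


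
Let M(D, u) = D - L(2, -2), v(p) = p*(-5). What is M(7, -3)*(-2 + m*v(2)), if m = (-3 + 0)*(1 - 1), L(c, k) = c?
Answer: -10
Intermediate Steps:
v(p) = -5*p
M(D, u) = -2 + D (M(D, u) = D - 1*2 = D - 2 = -2 + D)
m = 0 (m = -3*0 = 0)
M(7, -3)*(-2 + m*v(2)) = (-2 + 7)*(-2 + 0*(-5*2)) = 5*(-2 + 0*(-10)) = 5*(-2 + 0) = 5*(-2) = -10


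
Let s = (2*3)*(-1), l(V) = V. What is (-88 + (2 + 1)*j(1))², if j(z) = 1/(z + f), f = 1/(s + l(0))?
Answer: 178084/25 ≈ 7123.4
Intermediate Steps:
s = -6 (s = 6*(-1) = -6)
f = -⅙ (f = 1/(-6 + 0) = 1/(-6) = -⅙ ≈ -0.16667)
j(z) = 1/(-⅙ + z) (j(z) = 1/(z - ⅙) = 1/(-⅙ + z))
(-88 + (2 + 1)*j(1))² = (-88 + (2 + 1)*(6/(-1 + 6*1)))² = (-88 + 3*(6/(-1 + 6)))² = (-88 + 3*(6/5))² = (-88 + 18/5)² = (-422/5)² = 178084/25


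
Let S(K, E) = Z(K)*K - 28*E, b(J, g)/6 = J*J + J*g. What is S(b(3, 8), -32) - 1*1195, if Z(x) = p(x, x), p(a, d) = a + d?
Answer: 78109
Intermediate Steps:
b(J, g) = 6*J² + 6*J*g (b(J, g) = 6*(J*J + J*g) = 6*(J² + J*g) = 6*J² + 6*J*g)
Z(x) = 2*x (Z(x) = x + x = 2*x)
S(K, E) = -28*E + 2*K² (S(K, E) = (2*K)*K - 28*E = 2*K² - 28*E = -28*E + 2*K²)
S(b(3, 8), -32) - 1*1195 = (-28*(-32) + 2*(6*3*(3 + 8))²) - 1*1195 = (896 + 2*(6*3*11)²) - 1195 = (896 + 2*198²) - 1195 = (896 + 2*39204) - 1195 = (896 + 78408) - 1195 = 79304 - 1195 = 78109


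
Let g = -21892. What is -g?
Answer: 21892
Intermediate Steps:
-g = -1*(-21892) = 21892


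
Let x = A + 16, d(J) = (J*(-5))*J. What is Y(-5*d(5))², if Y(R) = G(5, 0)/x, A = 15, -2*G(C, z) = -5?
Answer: 25/3844 ≈ 0.0065036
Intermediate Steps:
d(J) = -5*J² (d(J) = (-5*J)*J = -5*J²)
G(C, z) = 5/2 (G(C, z) = -½*(-5) = 5/2)
x = 31 (x = 15 + 16 = 31)
Y(R) = 5/62 (Y(R) = (5/2)/31 = (5/2)*(1/31) = 5/62)
Y(-5*d(5))² = (5/62)² = 25/3844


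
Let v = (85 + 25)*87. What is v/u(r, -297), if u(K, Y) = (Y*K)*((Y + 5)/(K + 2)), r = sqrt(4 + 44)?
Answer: 145/1314 + 145*sqrt(3)/7884 ≈ 0.14221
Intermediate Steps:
r = 4*sqrt(3) (r = sqrt(48) = 4*sqrt(3) ≈ 6.9282)
u(K, Y) = K*Y*(5 + Y)/(2 + K) (u(K, Y) = (K*Y)*((5 + Y)/(2 + K)) = K*Y*(5 + Y)/(2 + K))
v = 9570 (v = 110*87 = 9570)
v/u(r, -297) = 9570/(((4*sqrt(3))*(-297)*(5 - 297)/(2 + 4*sqrt(3)))) = 9570/(((4*sqrt(3))*(-297)*(-292)/(2 + 4*sqrt(3)))) = 9570/((346896*sqrt(3)/(2 + 4*sqrt(3)))) = 9570*(sqrt(3)*(2 + 4*sqrt(3))/1040688) = 145*sqrt(3)*(2 + 4*sqrt(3))/15768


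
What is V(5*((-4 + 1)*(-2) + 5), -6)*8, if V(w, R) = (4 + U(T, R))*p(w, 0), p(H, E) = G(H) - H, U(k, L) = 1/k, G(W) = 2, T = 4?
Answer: -1802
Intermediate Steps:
p(H, E) = 2 - H
V(w, R) = 17/2 - 17*w/4 (V(w, R) = (4 + 1/4)*(2 - w) = (4 + ¼)*(2 - w) = 17*(2 - w)/4 = 17/2 - 17*w/4)
V(5*((-4 + 1)*(-2) + 5), -6)*8 = (17/2 - 85*((-4 + 1)*(-2) + 5)/4)*8 = (17/2 - 85*(-3*(-2) + 5)/4)*8 = (17/2 - 85*(6 + 5)/4)*8 = (17/2 - 85*11/4)*8 = (17/2 - 17/4*55)*8 = (17/2 - 935/4)*8 = -901/4*8 = -1802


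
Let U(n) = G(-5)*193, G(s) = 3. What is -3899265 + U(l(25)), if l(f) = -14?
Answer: -3898686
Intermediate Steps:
U(n) = 579 (U(n) = 3*193 = 579)
-3899265 + U(l(25)) = -3899265 + 579 = -3898686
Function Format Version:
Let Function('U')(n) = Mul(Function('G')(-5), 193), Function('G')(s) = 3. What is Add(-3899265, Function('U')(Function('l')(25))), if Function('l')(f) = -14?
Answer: -3898686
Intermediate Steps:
Function('U')(n) = 579 (Function('U')(n) = Mul(3, 193) = 579)
Add(-3899265, Function('U')(Function('l')(25))) = Add(-3899265, 579) = -3898686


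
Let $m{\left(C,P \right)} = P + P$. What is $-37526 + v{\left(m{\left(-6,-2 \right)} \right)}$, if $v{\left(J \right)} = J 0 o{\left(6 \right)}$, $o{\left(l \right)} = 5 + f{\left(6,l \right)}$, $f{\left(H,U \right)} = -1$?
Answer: $-37526$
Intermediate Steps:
$m{\left(C,P \right)} = 2 P$
$o{\left(l \right)} = 4$ ($o{\left(l \right)} = 5 - 1 = 4$)
$v{\left(J \right)} = 0$ ($v{\left(J \right)} = J 0 \cdot 4 = 0 \cdot 4 = 0$)
$-37526 + v{\left(m{\left(-6,-2 \right)} \right)} = -37526 + 0 = -37526$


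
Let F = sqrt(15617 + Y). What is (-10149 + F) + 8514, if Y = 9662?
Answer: -1635 + sqrt(25279) ≈ -1476.0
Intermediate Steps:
F = sqrt(25279) (F = sqrt(15617 + 9662) = sqrt(25279) ≈ 158.99)
(-10149 + F) + 8514 = (-10149 + sqrt(25279)) + 8514 = -1635 + sqrt(25279)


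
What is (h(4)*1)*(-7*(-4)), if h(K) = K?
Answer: 112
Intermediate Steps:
(h(4)*1)*(-7*(-4)) = (4*1)*(-7*(-4)) = 4*28 = 112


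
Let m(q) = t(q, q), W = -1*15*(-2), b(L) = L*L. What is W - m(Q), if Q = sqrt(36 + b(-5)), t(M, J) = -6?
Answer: 36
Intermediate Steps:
b(L) = L**2
Q = sqrt(61) (Q = sqrt(36 + (-5)**2) = sqrt(36 + 25) = sqrt(61) ≈ 7.8102)
W = 30 (W = -15*(-2) = 30)
m(q) = -6
W - m(Q) = 30 - 1*(-6) = 30 + 6 = 36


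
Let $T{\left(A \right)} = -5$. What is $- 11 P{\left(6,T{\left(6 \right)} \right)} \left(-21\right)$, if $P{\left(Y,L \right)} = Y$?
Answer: $1386$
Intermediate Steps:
$- 11 P{\left(6,T{\left(6 \right)} \right)} \left(-21\right) = \left(-11\right) 6 \left(-21\right) = \left(-66\right) \left(-21\right) = 1386$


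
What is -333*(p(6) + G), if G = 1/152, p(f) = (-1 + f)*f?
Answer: -1518813/152 ≈ -9992.2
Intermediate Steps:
p(f) = f*(-1 + f)
G = 1/152 ≈ 0.0065789
-333*(p(6) + G) = -333*(6*(-1 + 6) + 1/152) = -333*(6*5 + 1/152) = -333*(30 + 1/152) = -333*4561/152 = -1518813/152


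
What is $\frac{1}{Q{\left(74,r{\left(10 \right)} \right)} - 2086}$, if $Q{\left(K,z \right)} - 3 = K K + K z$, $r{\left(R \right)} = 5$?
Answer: $\frac{1}{3763} \approx 0.00026575$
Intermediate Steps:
$Q{\left(K,z \right)} = 3 + K^{2} + K z$ ($Q{\left(K,z \right)} = 3 + \left(K K + K z\right) = 3 + \left(K^{2} + K z\right) = 3 + K^{2} + K z$)
$\frac{1}{Q{\left(74,r{\left(10 \right)} \right)} - 2086} = \frac{1}{\left(3 + 74^{2} + 74 \cdot 5\right) - 2086} = \frac{1}{\left(3 + 5476 + 370\right) - 2086} = \frac{1}{5849 - 2086} = \frac{1}{3763}$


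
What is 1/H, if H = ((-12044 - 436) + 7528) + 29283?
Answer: 1/24331 ≈ 4.1100e-5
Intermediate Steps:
H = 24331 (H = (-12480 + 7528) + 29283 = -4952 + 29283 = 24331)
1/H = 1/24331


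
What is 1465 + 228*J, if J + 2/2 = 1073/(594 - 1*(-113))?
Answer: 1119203/707 ≈ 1583.0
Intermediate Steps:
J = 366/707 (J = -1 + 1073/(594 - 1*(-113)) = -1 + 1073/(594 + 113) = -1 + 1073/707 = 366/707 ≈ 0.51768)
1465 + 228*J = 1465 + 228*(366/707) = 1465 + 83448/707 = 1119203/707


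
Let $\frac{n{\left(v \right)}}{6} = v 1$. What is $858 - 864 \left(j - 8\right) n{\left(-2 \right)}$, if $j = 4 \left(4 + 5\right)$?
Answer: $291162$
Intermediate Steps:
$n{\left(v \right)} = 6 v$ ($n{\left(v \right)} = 6 v 1 = 6 v$)
$j = 36$ ($j = 4 \cdot 9 = 36$)
$858 - 864 \left(j - 8\right) n{\left(-2 \right)} = 858 - 864 \left(36 - 8\right) 6 \left(-2\right) = 858 - 864 \cdot 28 \left(-12\right) = 858 - -290304 = 858 + 290304 = 291162$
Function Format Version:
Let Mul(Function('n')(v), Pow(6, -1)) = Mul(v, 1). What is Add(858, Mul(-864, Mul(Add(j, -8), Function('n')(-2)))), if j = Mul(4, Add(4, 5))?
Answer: 291162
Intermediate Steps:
Function('n')(v) = Mul(6, v) (Function('n')(v) = Mul(6, Mul(v, 1)) = Mul(6, v))
j = 36 (j = Mul(4, 9) = 36)
Add(858, Mul(-864, Mul(Add(j, -8), Function('n')(-2)))) = Add(858, Mul(-864, Mul(Add(36, -8), Mul(6, -2)))) = Add(858, Mul(-864, Mul(28, -12))) = Add(858, Mul(-864, -336)) = Add(858, 290304) = 291162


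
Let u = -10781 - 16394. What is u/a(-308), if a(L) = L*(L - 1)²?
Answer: 27175/29408148 ≈ 0.00092406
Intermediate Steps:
u = -27175
a(L) = L*(-1 + L)²
u/a(-308) = -27175*(-1/(308*(-1 - 308)²)) = -27175/((-308*(-309)²)) = -27175/((-308*95481)) = -27175/(-29408148) = -27175*(-1/29408148) = 27175/29408148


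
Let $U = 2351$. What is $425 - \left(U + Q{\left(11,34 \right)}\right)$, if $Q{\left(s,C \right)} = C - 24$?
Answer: $-1936$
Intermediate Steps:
$Q{\left(s,C \right)} = -24 + C$ ($Q{\left(s,C \right)} = C - 24 = -24 + C$)
$425 - \left(U + Q{\left(11,34 \right)}\right) = 425 - \left(2351 + \left(-24 + 34\right)\right) = 425 - \left(2351 + 10\right) = 425 - 2361 = -1936$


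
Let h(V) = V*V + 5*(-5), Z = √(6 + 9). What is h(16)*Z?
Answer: 231*√15 ≈ 894.66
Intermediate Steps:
Z = √15 ≈ 3.8730
h(V) = -25 + V² (h(V) = V² - 25 = -25 + V²)
h(16)*Z = (-25 + 16²)*√15 = (-25 + 256)*√15 = 231*√15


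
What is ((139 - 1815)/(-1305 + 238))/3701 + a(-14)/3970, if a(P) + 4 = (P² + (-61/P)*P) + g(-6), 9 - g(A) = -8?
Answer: 295550418/7838699495 ≈ 0.037704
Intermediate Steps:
g(A) = 17 (g(A) = 9 - 1*(-8) = 9 + 8 = 17)
a(P) = -48 + P² (a(P) = -4 + ((P² + (-61/P)*P) + 17) = -4 + ((P² - 61) + 17) = -4 + ((-61 + P²) + 17) = -4 + (-44 + P²) = -48 + P²)
((139 - 1815)/(-1305 + 238))/3701 + a(-14)/3970 = ((139 - 1815)/(-1305 + 238))/3701 + (-48 + (-14)²)/3970 = -1676/(-1067)*(1/3701) + (-48 + 196)*(1/3970) = -1676*(-1/1067)*(1/3701) + 148*(1/3970) = (1676/1067)*(1/3701) + 74/1985 = 1676/3948967 + 74/1985 = 295550418/7838699495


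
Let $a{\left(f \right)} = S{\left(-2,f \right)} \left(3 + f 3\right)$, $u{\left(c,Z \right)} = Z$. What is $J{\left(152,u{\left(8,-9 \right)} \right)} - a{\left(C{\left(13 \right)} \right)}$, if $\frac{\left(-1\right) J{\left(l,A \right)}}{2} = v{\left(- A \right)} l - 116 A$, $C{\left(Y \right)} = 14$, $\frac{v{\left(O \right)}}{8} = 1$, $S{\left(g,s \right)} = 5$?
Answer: $-4745$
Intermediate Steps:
$v{\left(O \right)} = 8$ ($v{\left(O \right)} = 8 \cdot 1 = 8$)
$J{\left(l,A \right)} = - 16 l + 232 A$ ($J{\left(l,A \right)} = - 2 \left(8 l - 116 A\right) = - 2 \left(- 116 A + 8 l\right) = - 16 l + 232 A$)
$a{\left(f \right)} = 15 + 15 f$ ($a{\left(f \right)} = 5 \left(3 + f 3\right) = 5 \left(3 + 3 f\right) = 15 + 15 f$)
$J{\left(152,u{\left(8,-9 \right)} \right)} - a{\left(C{\left(13 \right)} \right)} = \left(\left(-16\right) 152 + 232 \left(-9\right)\right) - \left(15 + 15 \cdot 14\right) = \left(-2432 - 2088\right) - \left(15 + 210\right) = -4520 - 225 = -4745$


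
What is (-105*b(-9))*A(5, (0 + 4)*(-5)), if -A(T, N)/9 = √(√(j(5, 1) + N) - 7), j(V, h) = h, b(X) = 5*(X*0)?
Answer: 0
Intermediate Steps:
b(X) = 0 (b(X) = 5*0 = 0)
A(T, N) = -9*√(-7 + √(1 + N)) (A(T, N) = -9*√(√(1 + N) - 7) = -9*√(-7 + √(1 + N)))
(-105*b(-9))*A(5, (0 + 4)*(-5)) = (-105*0)*(-9*√(-7 + √(1 + (0 + 4)*(-5)))) = 0*(-9*√(-7 + √(1 + 4*(-5)))) = 0*(-9*√(-7 + √(1 - 20))) = 0*(-9*√(-7 + √(-19))) = 0*(-9*√(-7 + I*√19)) = 0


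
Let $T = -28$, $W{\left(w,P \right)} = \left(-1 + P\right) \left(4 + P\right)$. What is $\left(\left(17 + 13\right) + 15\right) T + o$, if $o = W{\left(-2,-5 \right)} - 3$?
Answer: $-1257$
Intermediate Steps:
$o = 3$ ($o = \left(-4 + \left(-5\right)^{2} + 3 \left(-5\right)\right) - 3 = \left(-4 + 25 - 15\right) - 3 = 6 - 3 = 3$)
$\left(\left(17 + 13\right) + 15\right) T + o = \left(\left(17 + 13\right) + 15\right) \left(-28\right) + 3 = \left(30 + 15\right) \left(-28\right) + 3 = 45 \left(-28\right) + 3 = -1260 + 3 = -1257$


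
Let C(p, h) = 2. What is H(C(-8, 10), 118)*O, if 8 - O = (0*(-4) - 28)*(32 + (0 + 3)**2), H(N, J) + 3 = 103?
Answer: 115600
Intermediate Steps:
H(N, J) = 100 (H(N, J) = -3 + 103 = 100)
O = 1156 (O = 8 - (0*(-4) - 28)*(32 + (0 + 3)**2) = 8 - (0 - 28)*(32 + 3**2) = 8 - (-28)*(32 + 9) = 8 - (-28)*41 = 8 - 1*(-1148) = 8 + 1148 = 1156)
H(C(-8, 10), 118)*O = 100*1156 = 115600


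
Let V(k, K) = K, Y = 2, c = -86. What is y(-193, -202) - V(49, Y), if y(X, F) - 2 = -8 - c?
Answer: 78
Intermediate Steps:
y(X, F) = 80 (y(X, F) = 2 + (-8 - 1*(-86)) = 2 + (-8 + 86) = 2 + 78 = 80)
y(-193, -202) - V(49, Y) = 80 - 1*2 = 80 - 2 = 78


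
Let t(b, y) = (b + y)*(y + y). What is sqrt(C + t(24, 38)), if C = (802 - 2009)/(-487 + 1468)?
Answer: sqrt(503717885)/327 ≈ 68.635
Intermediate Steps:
t(b, y) = 2*y*(b + y) (t(b, y) = (b + y)*(2*y) = 2*y*(b + y))
C = -1207/981 ≈ -1.2304
sqrt(C + t(24, 38)) = sqrt(-1207/981 + 2*38*(24 + 38)) = sqrt(-1207/981 + 2*38*62) = sqrt(-1207/981 + 4712) = sqrt(4621265/981) = sqrt(503717885)/327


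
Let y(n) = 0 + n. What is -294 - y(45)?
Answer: -339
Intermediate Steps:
y(n) = n
-294 - y(45) = -294 - 1*45 = -294 - 45 = -339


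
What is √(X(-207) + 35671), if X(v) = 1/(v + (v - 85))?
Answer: 2*√2220528543/499 ≈ 188.87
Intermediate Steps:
X(v) = 1/(-85 + 2*v) (X(v) = 1/(v + (-85 + v)) = 1/(-85 + 2*v))
√(X(-207) + 35671) = √(1/(-85 + 2*(-207)) + 35671) = √(1/(-85 - 414) + 35671) = √(1/(-499) + 35671) = √(-1/499 + 35671) = √(17799828/499) = 2*√2220528543/499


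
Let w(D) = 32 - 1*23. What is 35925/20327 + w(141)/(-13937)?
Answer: 500503782/283297399 ≈ 1.7667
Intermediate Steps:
w(D) = 9 (w(D) = 32 - 23 = 9)
35925/20327 + w(141)/(-13937) = 35925/20327 + 9/(-13937) = 35925*(1/20327) + 9*(-1/13937) = 35925/20327 - 9/13937 = 500503782/283297399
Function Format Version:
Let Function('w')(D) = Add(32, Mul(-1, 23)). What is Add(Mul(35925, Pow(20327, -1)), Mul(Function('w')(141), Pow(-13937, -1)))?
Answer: Rational(500503782, 283297399) ≈ 1.7667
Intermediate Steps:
Function('w')(D) = 9 (Function('w')(D) = Add(32, -23) = 9)
Add(Mul(35925, Pow(20327, -1)), Mul(Function('w')(141), Pow(-13937, -1))) = Add(Mul(35925, Pow(20327, -1)), Mul(9, Pow(-13937, -1))) = Add(Mul(35925, Rational(1, 20327)), Mul(9, Rational(-1, 13937))) = Add(Rational(35925, 20327), Rational(-9, 13937)) = Rational(500503782, 283297399)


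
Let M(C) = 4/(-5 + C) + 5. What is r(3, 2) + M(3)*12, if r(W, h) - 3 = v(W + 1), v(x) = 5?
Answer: 44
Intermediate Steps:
r(W, h) = 8 (r(W, h) = 3 + 5 = 8)
M(C) = 5 + 4/(-5 + C) (M(C) = 4/(-5 + C) + 5 = 5 + 4/(-5 + C))
r(3, 2) + M(3)*12 = 8 + ((-21 + 5*3)/(-5 + 3))*12 = 8 + ((-21 + 15)/(-2))*12 = 8 - ½*(-6)*12 = 8 + 3*12 = 8 + 36 = 44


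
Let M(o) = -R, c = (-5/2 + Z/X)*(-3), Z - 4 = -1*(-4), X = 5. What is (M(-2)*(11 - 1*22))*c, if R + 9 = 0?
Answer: -2673/10 ≈ -267.30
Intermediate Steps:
Z = 8 (Z = 4 - 1*(-4) = 4 + 4 = 8)
R = -9 (R = -9 + 0 = -9)
c = 27/10 (c = (-5/2 + 8/5)*(-3) = -9/10*(-3) = 27/10 ≈ 2.7000)
M(o) = 9 (M(o) = -1*(-9) = 9)
(M(-2)*(11 - 1*22))*c = (9*(11 - 1*22))*(27/10) = (9*(11 - 22))*(27/10) = (9*(-11))*(27/10) = -99*27/10 = -2673/10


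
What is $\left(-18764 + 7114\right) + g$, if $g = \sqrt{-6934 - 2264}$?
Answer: $-11650 + 3 i \sqrt{1022} \approx -11650.0 + 95.906 i$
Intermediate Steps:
$g = 3 i \sqrt{1022}$ ($g = \sqrt{-9198} = 3 i \sqrt{1022} \approx 95.906 i$)
$\left(-18764 + 7114\right) + g = \left(-18764 + 7114\right) + 3 i \sqrt{1022} = -11650 + 3 i \sqrt{1022}$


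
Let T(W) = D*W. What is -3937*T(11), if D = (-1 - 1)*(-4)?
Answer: -346456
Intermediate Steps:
D = 8 (D = -2*(-4) = 8)
T(W) = 8*W
-3937*T(11) = -31496*11 = -3937*88 = -346456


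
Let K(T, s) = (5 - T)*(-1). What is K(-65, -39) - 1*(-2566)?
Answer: 2496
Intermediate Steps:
K(T, s) = -5 + T
K(-65, -39) - 1*(-2566) = (-5 - 65) - 1*(-2566) = -70 + 2566 = 2496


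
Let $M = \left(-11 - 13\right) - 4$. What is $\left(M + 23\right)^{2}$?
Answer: $25$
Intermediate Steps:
$M = -28$ ($M = -24 - 4 = -28$)
$\left(M + 23\right)^{2} = \left(-28 + 23\right)^{2} = \left(-5\right)^{2} = 25$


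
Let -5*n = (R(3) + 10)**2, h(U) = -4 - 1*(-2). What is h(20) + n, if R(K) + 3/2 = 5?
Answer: -769/20 ≈ -38.450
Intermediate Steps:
R(K) = 7/2 (R(K) = -3/2 + 5 = 7/2)
h(U) = -2 (h(U) = -4 + 2 = -2)
n = -729/20 (n = -(7/2 + 10)**2/5 = -(27/2)**2/5 = -1/5*729/4 = -729/20 ≈ -36.450)
h(20) + n = -2 - 729/20 = -769/20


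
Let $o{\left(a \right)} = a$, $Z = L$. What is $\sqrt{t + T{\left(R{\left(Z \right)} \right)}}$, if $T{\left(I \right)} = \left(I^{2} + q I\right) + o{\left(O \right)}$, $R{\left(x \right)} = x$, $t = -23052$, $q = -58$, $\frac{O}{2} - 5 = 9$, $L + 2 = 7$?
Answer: $i \sqrt{23289} \approx 152.61 i$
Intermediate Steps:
$L = 5$ ($L = -2 + 7 = 5$)
$O = 28$ ($O = 10 + 2 \cdot 9 = 10 + 18 = 28$)
$Z = 5$
$T{\left(I \right)} = 28 + I^{2} - 58 I$ ($T{\left(I \right)} = \left(I^{2} - 58 I\right) + 28 = 28 + I^{2} - 58 I$)
$\sqrt{t + T{\left(R{\left(Z \right)} \right)}} = \sqrt{-23052 + \left(28 + 5^{2} - 290\right)} = \sqrt{-23052 + \left(28 + 25 - 290\right)} = \sqrt{-23052 - 237} = \sqrt{-23289} = i \sqrt{23289}$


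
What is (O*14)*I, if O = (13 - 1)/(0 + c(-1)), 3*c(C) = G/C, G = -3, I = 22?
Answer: 3696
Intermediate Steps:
c(C) = -1/C (c(C) = (-3/C)/3 = -1/C)
O = 12 (O = (13 - 1)/(0 - 1/(-1)) = 12/(0 - 1*(-1)) = 12/(0 + 1) = 12/1 = 12*1 = 12)
(O*14)*I = (12*14)*22 = 168*22 = 3696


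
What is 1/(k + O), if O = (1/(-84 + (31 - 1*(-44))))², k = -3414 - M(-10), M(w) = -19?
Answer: -81/274994 ≈ -0.00029455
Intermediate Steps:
k = -3395 (k = -3414 - 1*(-19) = -3414 + 19 = -3395)
O = 1/81 (O = (1/(-84 + (31 + 44)))² = (1/(-84 + 75))² = (1/(-9))² = (-⅑)² = 1/81 ≈ 0.012346)
1/(k + O) = 1/(-3395 + 1/81) = 1/(-274994/81) = -81/274994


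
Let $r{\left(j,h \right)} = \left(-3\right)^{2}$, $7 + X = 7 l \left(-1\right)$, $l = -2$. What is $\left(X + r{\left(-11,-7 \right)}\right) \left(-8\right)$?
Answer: $-128$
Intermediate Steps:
$X = 7$ ($X = -7 + 7 \left(-2\right) \left(-1\right) = -7 - -14 = -7 + 14 = 7$)
$r{\left(j,h \right)} = 9$
$\left(X + r{\left(-11,-7 \right)}\right) \left(-8\right) = \left(7 + 9\right) \left(-8\right) = 16 \left(-8\right) = -128$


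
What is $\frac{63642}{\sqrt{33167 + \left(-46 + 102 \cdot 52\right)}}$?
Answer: $\frac{63642 \sqrt{1537}}{7685} \approx 324.67$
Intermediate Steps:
$\frac{63642}{\sqrt{33167 + \left(-46 + 102 \cdot 52\right)}} = \frac{63642}{\sqrt{33167 + \left(-46 + 5304\right)}} = \frac{63642}{\sqrt{33167 + 5258}} = \frac{63642}{\sqrt{38425}} = \frac{63642}{5 \sqrt{1537}} = 63642 \frac{\sqrt{1537}}{7685} = \frac{63642 \sqrt{1537}}{7685}$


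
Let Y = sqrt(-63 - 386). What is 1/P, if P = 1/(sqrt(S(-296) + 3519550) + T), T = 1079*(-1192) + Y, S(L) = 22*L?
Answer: -1286168 + sqrt(3513038) + I*sqrt(449) ≈ -1.2843e+6 + 21.19*I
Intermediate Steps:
Y = I*sqrt(449) (Y = sqrt(-449) = I*sqrt(449) ≈ 21.19*I)
T = -1286168 + I*sqrt(449) (T = 1079*(-1192) + I*sqrt(449) = -1286168 + I*sqrt(449) ≈ -1.2862e+6 + 21.19*I)
P = 1/(-1286168 + sqrt(3513038) + I*sqrt(449)) (P = 1/(sqrt(22*(-296) + 3519550) + (-1286168 + I*sqrt(449))) = 1/(sqrt(-6512 + 3519550) + (-1286168 + I*sqrt(449))) = 1/(sqrt(3513038) + (-1286168 + I*sqrt(449))) = 1/(-1286168 + sqrt(3513038) + I*sqrt(449)) ≈ -7.7864e-7 - 1.0e-11*I)
1/P = 1/(1/(-1286168 + sqrt(3513038) + I*sqrt(449))) = -1286168 + sqrt(3513038) + I*sqrt(449)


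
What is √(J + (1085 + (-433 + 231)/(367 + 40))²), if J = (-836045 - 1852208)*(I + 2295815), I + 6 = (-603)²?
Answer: I*√1184255717219102897/407 ≈ 2.6738e+6*I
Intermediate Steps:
I = 363603 (I = -6 + (-603)² = -6 + 363609 = 363603)
J = -7149188416754 (J = (-836045 - 1852208)*(363603 + 2295815) = -2688253*2659418 = -7149188416754)
√(J + (1085 + (-433 + 231)/(367 + 40))²) = √(-7149188416754 + (1085 + (-433 + 231)/(367 + 40))²) = √(-7149188416754 + (1085 - 202/407)²) = √(-7149188416754 + (441393/407)²) = √(-7149188416754 + 194827780449/165649) = √(-1184255717219102897/165649) = I*√1184255717219102897/407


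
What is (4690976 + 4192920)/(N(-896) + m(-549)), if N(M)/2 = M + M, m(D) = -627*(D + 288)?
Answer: 8883896/160063 ≈ 55.503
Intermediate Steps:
m(D) = -180576 - 627*D (m(D) = -627*(288 + D) = -180576 - 627*D)
N(M) = 4*M (N(M) = 2*(M + M) = 2*(2*M) = 4*M)
(4690976 + 4192920)/(N(-896) + m(-549)) = (4690976 + 4192920)/(4*(-896) + (-180576 - 627*(-549))) = 8883896/(-3584 + (-180576 + 344223)) = 8883896/(-3584 + 163647) = 8883896/160063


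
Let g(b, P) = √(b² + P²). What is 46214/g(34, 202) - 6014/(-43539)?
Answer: 6014/43539 + 23107*√10490/10490 ≈ 225.75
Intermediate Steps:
g(b, P) = √(P² + b²)
46214/g(34, 202) - 6014/(-43539) = 46214/(√(202² + 34²)) - 6014/(-43539) = 46214/(√(40804 + 1156)) - 6014*(-1/43539) = 46214/(√41960) + 6014/43539 = 46214/((2*√10490)) + 6014/43539 = 46214*(√10490/20980) + 6014/43539 = 23107*√10490/10490 + 6014/43539 = 6014/43539 + 23107*√10490/10490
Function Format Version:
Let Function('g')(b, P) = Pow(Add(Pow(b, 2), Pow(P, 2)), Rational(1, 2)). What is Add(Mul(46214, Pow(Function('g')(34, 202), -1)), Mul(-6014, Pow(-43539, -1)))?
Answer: Add(Rational(6014, 43539), Mul(Rational(23107, 10490), Pow(10490, Rational(1, 2)))) ≈ 225.75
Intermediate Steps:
Function('g')(b, P) = Pow(Add(Pow(P, 2), Pow(b, 2)), Rational(1, 2))
Add(Mul(46214, Pow(Function('g')(34, 202), -1)), Mul(-6014, Pow(-43539, -1))) = Add(Mul(46214, Pow(Pow(Add(Pow(202, 2), Pow(34, 2)), Rational(1, 2)), -1)), Mul(-6014, Pow(-43539, -1))) = Add(Mul(46214, Pow(Pow(Add(40804, 1156), Rational(1, 2)), -1)), Mul(-6014, Rational(-1, 43539))) = Add(Mul(46214, Pow(Pow(41960, Rational(1, 2)), -1)), Rational(6014, 43539)) = Add(Mul(46214, Pow(Mul(2, Pow(10490, Rational(1, 2))), -1)), Rational(6014, 43539)) = Add(Mul(46214, Mul(Rational(1, 20980), Pow(10490, Rational(1, 2)))), Rational(6014, 43539)) = Add(Mul(Rational(23107, 10490), Pow(10490, Rational(1, 2))), Rational(6014, 43539)) = Add(Rational(6014, 43539), Mul(Rational(23107, 10490), Pow(10490, Rational(1, 2))))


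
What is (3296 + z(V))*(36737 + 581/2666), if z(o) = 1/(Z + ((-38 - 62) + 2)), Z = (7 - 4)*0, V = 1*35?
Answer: 31635765218961/261268 ≈ 1.2109e+8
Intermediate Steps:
V = 35
Z = 0 (Z = 3*0 = 0)
z(o) = -1/98 (z(o) = 1/(0 + ((-38 - 62) + 2)) = 1/(0 + (-100 + 2)) = 1/(0 - 98) = 1/(-98) = -1/98)
(3296 + z(V))*(36737 + 581/2666) = (3296 - 1/98)*(36737 + 581/2666) = 323007*(36737 + 581*(1/2666))/98 = 323007*(36737 + 581/2666)/98 = (323007/98)*(97941423/2666) = 31635765218961/261268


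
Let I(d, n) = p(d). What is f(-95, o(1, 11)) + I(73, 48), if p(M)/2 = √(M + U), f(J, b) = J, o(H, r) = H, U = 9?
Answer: -95 + 2*√82 ≈ -76.889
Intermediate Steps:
p(M) = 2*√(9 + M) (p(M) = 2*√(M + 9) = 2*√(9 + M))
I(d, n) = 2*√(9 + d)
f(-95, o(1, 11)) + I(73, 48) = -95 + 2*√(9 + 73) = -95 + 2*√82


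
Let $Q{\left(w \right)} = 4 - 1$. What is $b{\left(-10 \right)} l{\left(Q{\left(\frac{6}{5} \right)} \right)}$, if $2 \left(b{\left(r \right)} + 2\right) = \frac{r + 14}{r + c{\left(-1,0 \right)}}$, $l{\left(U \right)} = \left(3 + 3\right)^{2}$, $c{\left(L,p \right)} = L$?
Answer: $- \frac{864}{11} \approx -78.545$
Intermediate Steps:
$Q{\left(w \right)} = 3$
$l{\left(U \right)} = 36$ ($l{\left(U \right)} = 6^{2} = 36$)
$b{\left(r \right)} = -2 + \frac{14 + r}{2 \left(-1 + r\right)}$ ($b{\left(r \right)} = -2 + \frac{\left(r + 14\right) \frac{1}{r - 1}}{2} = -2 + \frac{\left(14 + r\right) \frac{1}{-1 + r}}{2} = -2 + \frac{\frac{1}{-1 + r} \left(14 + r\right)}{2} = -2 + \frac{14 + r}{2 \left(-1 + r\right)}$)
$b{\left(-10 \right)} l{\left(Q{\left(\frac{6}{5} \right)} \right)} = \frac{3 \left(6 - -10\right)}{2 \left(-1 - 10\right)} 36 = \frac{3 \left(6 + 10\right)}{2 \left(-11\right)} 36 = \frac{3}{2} \left(- \frac{1}{11}\right) 16 \cdot 36 = \left(- \frac{24}{11}\right) 36 = - \frac{864}{11}$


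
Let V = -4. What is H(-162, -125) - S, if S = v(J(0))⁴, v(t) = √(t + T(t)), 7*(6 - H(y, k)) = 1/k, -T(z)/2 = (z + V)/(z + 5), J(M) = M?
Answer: 3011/875 ≈ 3.4411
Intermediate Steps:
T(z) = -2*(-4 + z)/(5 + z) (T(z) = -2*(z - 4)/(z + 5) = -2*(-4 + z)/(5 + z))
H(y, k) = 6 - 1/(7*k)
v(t) = √(t + 2*(4 - t)/(5 + t))
S = 64/25 (S = (√((8 + 0² + 3*0)/(5 + 0)))⁴ = (√((8 + 0 + 0)/5))⁴ = (√((⅕)*8))⁴ = (√(8/5))⁴ = (2*√10/5)⁴ = 64/25 ≈ 2.5600)
H(-162, -125) - S = (6 - ⅐/(-125)) - 1*64/25 = (6 - ⅐*(-1/125)) - 64/25 = (6 + 1/875) - 64/25 = 5251/875 - 64/25 = 3011/875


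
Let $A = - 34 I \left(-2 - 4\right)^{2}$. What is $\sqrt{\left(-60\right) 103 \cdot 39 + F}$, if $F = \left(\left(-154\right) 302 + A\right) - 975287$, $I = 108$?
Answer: $i \sqrt{1395007} \approx 1181.1 i$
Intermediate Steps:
$A = -132192$ ($A = \left(-34\right) 108 \left(-2 - 4\right)^{2} = - 3672 \left(-6\right)^{2} = \left(-3672\right) 36 = -132192$)
$F = -1153987$ ($F = \left(\left(-154\right) 302 - 132192\right) - 975287 = \left(-46508 - 132192\right) - 975287 = -178700 - 975287 = -1153987$)
$\sqrt{\left(-60\right) 103 \cdot 39 + F} = \sqrt{\left(-60\right) 103 \cdot 39 - 1153987} = \sqrt{\left(-6180\right) 39 - 1153987} = \sqrt{-241020 - 1153987} = \sqrt{-1395007} = i \sqrt{1395007}$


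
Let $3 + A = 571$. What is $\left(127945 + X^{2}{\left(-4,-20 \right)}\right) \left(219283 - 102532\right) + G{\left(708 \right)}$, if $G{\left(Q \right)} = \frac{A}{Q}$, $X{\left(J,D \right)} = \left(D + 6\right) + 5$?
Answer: $\frac{2645647944244}{177} \approx 1.4947 \cdot 10^{10}$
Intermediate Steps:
$A = 568$ ($A = -3 + 571 = 568$)
$X{\left(J,D \right)} = 11 + D$ ($X{\left(J,D \right)} = \left(6 + D\right) + 5 = 11 + D$)
$G{\left(Q \right)} = \frac{568}{Q}$
$\left(127945 + X^{2}{\left(-4,-20 \right)}\right) \left(219283 - 102532\right) + G{\left(708 \right)} = \left(127945 + \left(11 - 20\right)^{2}\right) \left(219283 - 102532\right) + \frac{568}{708} = \left(127945 + \left(-9\right)^{2}\right) 116751 + 568 \cdot \frac{1}{708} = \left(127945 + 81\right) 116751 + \frac{142}{177} = 128026 \cdot 116751 + \frac{142}{177} = 14947163526 + \frac{142}{177} = \frac{2645647944244}{177}$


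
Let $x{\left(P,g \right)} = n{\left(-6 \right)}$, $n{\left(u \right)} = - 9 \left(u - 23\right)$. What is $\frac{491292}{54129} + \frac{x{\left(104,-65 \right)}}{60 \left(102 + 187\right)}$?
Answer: $\frac{948125661}{104288540} \approx 9.0914$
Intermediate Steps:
$n{\left(u \right)} = 207 - 9 u$ ($n{\left(u \right)} = - 9 \left(-23 + u\right) = 207 - 9 u$)
$x{\left(P,g \right)} = 261$ ($x{\left(P,g \right)} = 207 - -54 = 207 + 54 = 261$)
$\frac{491292}{54129} + \frac{x{\left(104,-65 \right)}}{60 \left(102 + 187\right)} = \frac{491292}{54129} + \frac{261}{60 \left(102 + 187\right)} = 491292 \cdot \frac{1}{54129} + \frac{261}{60 \cdot 289} = \frac{163764}{18043} + \frac{261}{17340} = \frac{163764}{18043} + 261 \cdot \frac{1}{17340} = \frac{163764}{18043} + \frac{87}{5780} = \frac{948125661}{104288540}$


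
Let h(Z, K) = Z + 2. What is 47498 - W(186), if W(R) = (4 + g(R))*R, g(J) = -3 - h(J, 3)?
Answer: 82280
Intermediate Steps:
h(Z, K) = 2 + Z
g(J) = -5 - J (g(J) = -3 - (2 + J) = -3 + (-2 - J) = -5 - J)
W(R) = R*(-1 - R) (W(R) = (4 + (-5 - R))*R = (-1 - R)*R = R*(-1 - R))
47498 - W(186) = 47498 - (-1)*186*(1 + 186) = 47498 - (-1)*186*187 = 47498 - 1*(-34782) = 47498 + 34782 = 82280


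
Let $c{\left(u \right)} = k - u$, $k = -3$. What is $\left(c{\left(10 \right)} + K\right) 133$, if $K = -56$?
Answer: $-9177$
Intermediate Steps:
$c{\left(u \right)} = -3 - u$
$\left(c{\left(10 \right)} + K\right) 133 = \left(\left(-3 - 10\right) - 56\right) 133 = \left(-13 - 56\right) 133 = \left(-69\right) 133 = -9177$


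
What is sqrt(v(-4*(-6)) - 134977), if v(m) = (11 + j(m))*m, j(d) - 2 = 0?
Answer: I*sqrt(134665) ≈ 366.97*I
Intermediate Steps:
j(d) = 2 (j(d) = 2 + 0 = 2)
v(m) = 13*m (v(m) = (11 + 2)*m = 13*m)
sqrt(v(-4*(-6)) - 134977) = sqrt(13*(-4*(-6)) - 134977) = sqrt(13*24 - 134977) = sqrt(312 - 134977) = sqrt(-134665) = I*sqrt(134665)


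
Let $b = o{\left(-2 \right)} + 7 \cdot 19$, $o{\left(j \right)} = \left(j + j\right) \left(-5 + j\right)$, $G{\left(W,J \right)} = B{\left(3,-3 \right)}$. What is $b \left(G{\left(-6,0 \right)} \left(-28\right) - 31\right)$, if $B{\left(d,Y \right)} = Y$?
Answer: $8533$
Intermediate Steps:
$G{\left(W,J \right)} = -3$
$o{\left(j \right)} = 2 j \left(-5 + j\right)$
$b = 161$ ($b = 2 \left(-2\right) \left(-5 - 2\right) + 7 \cdot 19 = 2 \left(-2\right) \left(-7\right) + 133 = 28 + 133 = 161$)
$b \left(G{\left(-6,0 \right)} \left(-28\right) - 31\right) = 161 \left(\left(-3\right) \left(-28\right) - 31\right) = 161 \left(84 - 31\right) = 161 \cdot 53 = 8533$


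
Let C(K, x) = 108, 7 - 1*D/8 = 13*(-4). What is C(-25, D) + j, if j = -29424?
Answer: -29316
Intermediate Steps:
D = 472 (D = 56 - 104*(-4) = 56 - 8*(-52) = 56 + 416 = 472)
C(-25, D) + j = 108 - 29424 = -29316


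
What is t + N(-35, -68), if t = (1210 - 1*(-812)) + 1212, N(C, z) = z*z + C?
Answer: 7823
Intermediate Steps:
N(C, z) = C + z² (N(C, z) = z² + C = C + z²)
t = 3234 (t = (1210 + 812) + 1212 = 2022 + 1212 = 3234)
t + N(-35, -68) = 3234 + (-35 + (-68)²) = 3234 + (-35 + 4624) = 3234 + 4589 = 7823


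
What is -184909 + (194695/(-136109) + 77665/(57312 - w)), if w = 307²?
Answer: -929640018269597/5027458133 ≈ -1.8491e+5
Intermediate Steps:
w = 94249
-184909 + (194695/(-136109) + 77665/(57312 - w)) = -184909 + (194695/(-136109) + 77665/(57312 - 1*94249)) = -184909 + (194695*(-1/136109) + 77665/(57312 - 94249)) = -184909 + (-194695/136109 + 77665/(-36937)) = -184909 + (-194695/136109 + 77665*(-1/36937)) = -184909 + (-194695/136109 - 77665/36937) = -184909 - 17762354700/5027458133 = -929640018269597/5027458133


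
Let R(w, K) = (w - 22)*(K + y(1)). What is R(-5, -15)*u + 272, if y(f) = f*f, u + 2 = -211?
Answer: -80242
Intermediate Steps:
u = -213 (u = -2 - 211 = -213)
y(f) = f²
R(w, K) = (1 + K)*(-22 + w) (R(w, K) = (w - 22)*(K + 1²) = (-22 + w)*(K + 1) = (-22 + w)*(1 + K) = (1 + K)*(-22 + w))
R(-5, -15)*u + 272 = (-22 - 5 - 22*(-15) - 15*(-5))*(-213) + 272 = (-22 - 5 + 330 + 75)*(-213) + 272 = 378*(-213) + 272 = -80514 + 272 = -80242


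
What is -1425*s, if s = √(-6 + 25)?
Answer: -1425*√19 ≈ -6211.4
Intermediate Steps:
s = √19 ≈ 4.3589
-1425*s = -1425*√19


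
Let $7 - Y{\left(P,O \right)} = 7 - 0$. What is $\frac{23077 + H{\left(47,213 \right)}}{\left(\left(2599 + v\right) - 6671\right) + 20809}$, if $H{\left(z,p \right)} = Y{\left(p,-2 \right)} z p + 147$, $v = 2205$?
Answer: $\frac{11612}{9471} \approx 1.2261$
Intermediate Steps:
$Y{\left(P,O \right)} = 0$ ($Y{\left(P,O \right)} = 7 - \left(7 - 0\right) = 7 - \left(7 + 0\right) = 7 - 7 = 0$)
$H{\left(z,p \right)} = 147$ ($H{\left(z,p \right)} = 0 z p + 147 = 0 p + 147 = 0 + 147 = 147$)
$\frac{23077 + H{\left(47,213 \right)}}{\left(\left(2599 + v\right) - 6671\right) + 20809} = \frac{23077 + 147}{\left(\left(2599 + 2205\right) - 6671\right) + 20809} = \frac{23224}{\left(4804 - 6671\right) + 20809} = \frac{23224}{-1867 + 20809} = \frac{23224}{18942} = 23224 \cdot \frac{1}{18942} = \frac{11612}{9471}$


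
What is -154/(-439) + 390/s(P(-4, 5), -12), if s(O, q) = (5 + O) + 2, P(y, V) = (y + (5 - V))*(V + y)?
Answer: 57224/439 ≈ 130.35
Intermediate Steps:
P(y, V) = (V + y)*(5 + y - V) (P(y, V) = (5 + y - V)*(V + y) = (V + y)*(5 + y - V))
s(O, q) = 7 + O
-154/(-439) + 390/s(P(-4, 5), -12) = -154/(-439) + 390/(7 + ((-4)**2 - 1*5**2 + 5*5 + 5*(-4))) = -154*(-1/439) + 390/(7 + (16 - 1*25 + 25 - 20)) = 154/439 + 390/(7 + (16 - 25 + 25 - 20)) = 154/439 + 390/(7 - 4) = 154/439 + 390/3 = 154/439 + 390*(1/3) = 154/439 + 130 = 57224/439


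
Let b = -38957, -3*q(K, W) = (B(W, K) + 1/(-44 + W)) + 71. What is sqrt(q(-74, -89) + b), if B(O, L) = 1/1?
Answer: I*sqrt(6205813782)/399 ≈ 197.44*I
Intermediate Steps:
B(O, L) = 1 (B(O, L) = 1*1 = 1)
q(K, W) = -24 - 1/(3*(-44 + W)) (q(K, W) = -((1 + 1/(-44 + W)) + 71)/3 = -(72 + 1/(-44 + W))/3 = -24 - 1/(3*(-44 + W)))
sqrt(q(-74, -89) + b) = sqrt((3167 - 72*(-89))/(3*(-44 - 89)) - 38957) = sqrt((1/3)*(3167 + 6408)/(-133) - 38957) = sqrt((1/3)*(-1/133)*9575 - 38957) = sqrt(-9575/399 - 38957) = sqrt(-15553418/399) = I*sqrt(6205813782)/399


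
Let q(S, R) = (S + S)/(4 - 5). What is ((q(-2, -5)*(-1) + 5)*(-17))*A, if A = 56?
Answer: -952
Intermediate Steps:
q(S, R) = -2*S (q(S, R) = (2*S)/(-1) = (2*S)*(-1) = -2*S)
((q(-2, -5)*(-1) + 5)*(-17))*A = ((-2*(-2)*(-1) + 5)*(-17))*56 = ((4*(-1) + 5)*(-17))*56 = ((-4 + 5)*(-17))*56 = (1*(-17))*56 = -17*56 = -952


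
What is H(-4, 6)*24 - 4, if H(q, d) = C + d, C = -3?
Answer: 68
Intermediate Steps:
H(q, d) = -3 + d
H(-4, 6)*24 - 4 = (-3 + 6)*24 - 4 = 3*24 - 4 = 72 - 4 = 68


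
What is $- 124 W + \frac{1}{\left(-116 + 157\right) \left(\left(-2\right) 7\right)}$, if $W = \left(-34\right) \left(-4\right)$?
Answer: $- \frac{9679937}{574} \approx -16864.0$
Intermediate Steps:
$W = 136$
$- 124 W + \frac{1}{\left(-116 + 157\right) \left(\left(-2\right) 7\right)} = \left(-124\right) 136 + \frac{1}{\left(-116 + 157\right) \left(\left(-2\right) 7\right)} = -16864 + \frac{1}{41 \left(-14\right)} = -16864 + \frac{1}{41} \left(- \frac{1}{14}\right) = -16864 - \frac{1}{574} = - \frac{9679937}{574}$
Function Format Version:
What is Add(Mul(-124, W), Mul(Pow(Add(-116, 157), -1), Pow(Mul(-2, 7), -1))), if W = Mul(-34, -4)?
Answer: Rational(-9679937, 574) ≈ -16864.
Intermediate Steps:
W = 136
Add(Mul(-124, W), Mul(Pow(Add(-116, 157), -1), Pow(Mul(-2, 7), -1))) = Add(Mul(-124, 136), Mul(Pow(Add(-116, 157), -1), Pow(Mul(-2, 7), -1))) = Add(-16864, Mul(Pow(41, -1), Pow(-14, -1))) = Add(-16864, Mul(Rational(1, 41), Rational(-1, 14))) = Add(-16864, Rational(-1, 574)) = Rational(-9679937, 574)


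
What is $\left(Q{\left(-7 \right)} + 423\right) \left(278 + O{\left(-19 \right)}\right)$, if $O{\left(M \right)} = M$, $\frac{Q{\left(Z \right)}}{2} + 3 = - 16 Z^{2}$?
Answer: $-298109$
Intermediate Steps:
$Q{\left(Z \right)} = -6 - 32 Z^{2}$ ($Q{\left(Z \right)} = -6 + 2 \left(- 16 Z^{2}\right) = -6 - 32 Z^{2}$)
$\left(Q{\left(-7 \right)} + 423\right) \left(278 + O{\left(-19 \right)}\right) = \left(\left(-6 - 32 \left(-7\right)^{2}\right) + 423\right) \left(278 - 19\right) = \left(\left(-6 - 1568\right) + 423\right) 259 = \left(-1574 + 423\right) 259 = \left(-1151\right) 259 = -298109$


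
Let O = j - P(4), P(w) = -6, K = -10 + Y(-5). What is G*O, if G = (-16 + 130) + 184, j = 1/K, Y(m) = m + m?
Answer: 17731/10 ≈ 1773.1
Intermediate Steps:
Y(m) = 2*m
K = -20 (K = -10 + 2*(-5) = -10 - 10 = -20)
j = -1/20 (j = 1/(-20) = -1/20 ≈ -0.050000)
G = 298 (G = 114 + 184 = 298)
O = 119/20 (O = -1/20 - 1*(-6) = -1/20 + 6 = 119/20 ≈ 5.9500)
G*O = 298*(119/20) = 17731/10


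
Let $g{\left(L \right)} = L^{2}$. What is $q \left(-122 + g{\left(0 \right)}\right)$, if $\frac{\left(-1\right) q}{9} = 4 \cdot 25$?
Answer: $109800$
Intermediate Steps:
$q = -900$ ($q = - 9 \cdot 4 \cdot 25 = \left(-9\right) 100 = -900$)
$q \left(-122 + g{\left(0 \right)}\right) = - 900 \left(-122 + 0^{2}\right) = - 900 \left(-122 + 0\right) = \left(-900\right) \left(-122\right) = 109800$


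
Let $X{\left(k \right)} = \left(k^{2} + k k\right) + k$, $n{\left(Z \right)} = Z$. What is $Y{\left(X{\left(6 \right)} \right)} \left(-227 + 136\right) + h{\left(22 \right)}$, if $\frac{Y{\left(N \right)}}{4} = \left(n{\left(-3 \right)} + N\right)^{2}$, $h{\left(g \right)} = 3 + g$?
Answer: $-2047475$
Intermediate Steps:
$X{\left(k \right)} = k + 2 k^{2}$ ($X{\left(k \right)} = \left(k^{2} + k^{2}\right) + k = 2 k^{2} + k = k + 2 k^{2}$)
$Y{\left(N \right)} = 4 \left(-3 + N\right)^{2}$
$Y{\left(X{\left(6 \right)} \right)} \left(-227 + 136\right) + h{\left(22 \right)} = 4 \left(-3 + 6 \left(1 + 2 \cdot 6\right)\right)^{2} \left(-227 + 136\right) + \left(3 + 22\right) = 4 \left(-3 + 6 \left(1 + 12\right)\right)^{2} \left(-91\right) + 25 = 4 \left(-3 + 6 \cdot 13\right)^{2} \left(-91\right) + 25 = 4 \left(-3 + 78\right)^{2} \left(-91\right) + 25 = 4 \cdot 75^{2} \left(-91\right) + 25 = 4 \cdot 5625 \left(-91\right) + 25 = 22500 \left(-91\right) + 25 = -2047500 + 25 = -2047475$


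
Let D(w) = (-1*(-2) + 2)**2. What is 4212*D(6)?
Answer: 67392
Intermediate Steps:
D(w) = 16 (D(w) = (2 + 2)**2 = 4**2 = 16)
4212*D(6) = 4212*16 = 67392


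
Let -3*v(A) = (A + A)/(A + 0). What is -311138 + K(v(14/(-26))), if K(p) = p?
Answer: -933416/3 ≈ -3.1114e+5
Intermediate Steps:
v(A) = -⅔ (v(A) = -(A + A)/(3*(A + 0)) = -2*A/(3*A) = -⅓*2 = -⅔)
-311138 + K(v(14/(-26))) = -311138 - ⅔ = -933416/3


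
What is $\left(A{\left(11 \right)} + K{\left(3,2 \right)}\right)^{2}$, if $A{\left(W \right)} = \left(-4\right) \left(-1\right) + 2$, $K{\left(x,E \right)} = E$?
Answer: $64$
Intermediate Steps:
$A{\left(W \right)} = 6$ ($A{\left(W \right)} = 4 + 2 = 6$)
$\left(A{\left(11 \right)} + K{\left(3,2 \right)}\right)^{2} = \left(6 + 2\right)^{2} = 8^{2} = 64$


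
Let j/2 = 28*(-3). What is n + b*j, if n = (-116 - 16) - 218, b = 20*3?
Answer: -10430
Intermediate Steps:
j = -168 (j = 2*(28*(-3)) = 2*(-84) = -168)
b = 60
n = -350 (n = -132 - 218 = -350)
n + b*j = -350 + 60*(-168) = -350 - 10080 = -10430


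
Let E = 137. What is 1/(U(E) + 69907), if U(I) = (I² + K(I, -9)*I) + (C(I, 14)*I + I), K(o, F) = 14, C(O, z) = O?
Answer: 1/109500 ≈ 9.1324e-6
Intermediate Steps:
U(I) = 2*I² + 15*I (U(I) = (I² + 14*I) + (I*I + I) = (I² + 14*I) + (I² + I) = (I² + 14*I) + (I + I²) = 2*I² + 15*I)
1/(U(E) + 69907) = 1/(137*(15 + 2*137) + 69907) = 1/(137*(15 + 274) + 69907) = 1/(137*289 + 69907) = 1/(39593 + 69907) = 1/109500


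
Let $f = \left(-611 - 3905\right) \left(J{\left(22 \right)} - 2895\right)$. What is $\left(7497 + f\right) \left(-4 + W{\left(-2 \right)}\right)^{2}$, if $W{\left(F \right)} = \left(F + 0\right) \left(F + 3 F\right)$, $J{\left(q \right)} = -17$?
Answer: $1894764816$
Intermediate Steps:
$W{\left(F \right)} = 4 F^{2}$ ($W{\left(F \right)} = F 4 F = 4 F^{2}$)
$f = 13150592$ ($f = \left(-611 - 3905\right) \left(-17 - 2895\right) = \left(-4516\right) \left(-2912\right) = 13150592$)
$\left(7497 + f\right) \left(-4 + W{\left(-2 \right)}\right)^{2} = \left(7497 + 13150592\right) \left(-4 + 4 \left(-2\right)^{2}\right)^{2} = 13158089 \left(-4 + 4 \cdot 4\right)^{2} = 13158089 \left(-4 + 16\right)^{2} = 13158089 \cdot 12^{2} = 13158089 \cdot 144 = 1894764816$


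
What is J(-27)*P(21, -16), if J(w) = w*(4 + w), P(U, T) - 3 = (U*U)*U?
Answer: 5752944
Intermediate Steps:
P(U, T) = 3 + U**3 (P(U, T) = 3 + (U*U)*U = 3 + U**2*U = 3 + U**3)
J(-27)*P(21, -16) = (-27*(4 - 27))*(3 + 21**3) = (-27*(-23))*(3 + 9261) = 621*9264 = 5752944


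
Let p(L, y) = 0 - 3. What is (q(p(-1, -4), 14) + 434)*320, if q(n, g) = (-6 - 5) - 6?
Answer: 133440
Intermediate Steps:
p(L, y) = -3
q(n, g) = -17 (q(n, g) = -11 - 6 = -17)
(q(p(-1, -4), 14) + 434)*320 = (-17 + 434)*320 = 417*320 = 133440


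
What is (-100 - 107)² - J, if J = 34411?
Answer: 8438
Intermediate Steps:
(-100 - 107)² - J = (-100 - 107)² - 1*34411 = (-207)² - 34411 = 42849 - 34411 = 8438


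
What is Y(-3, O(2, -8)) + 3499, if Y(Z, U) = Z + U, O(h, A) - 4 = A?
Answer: 3492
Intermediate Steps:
O(h, A) = 4 + A
Y(Z, U) = U + Z
Y(-3, O(2, -8)) + 3499 = ((4 - 8) - 3) + 3499 = (-4 - 3) + 3499 = -7 + 3499 = 3492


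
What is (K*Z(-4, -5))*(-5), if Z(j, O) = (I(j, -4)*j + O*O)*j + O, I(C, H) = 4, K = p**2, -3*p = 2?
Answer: 820/9 ≈ 91.111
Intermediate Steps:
p = -2/3 (p = -1/3*2 = -2/3 ≈ -0.66667)
K = 4/9 (K = (-2/3)**2 = 4/9 ≈ 0.44444)
Z(j, O) = O + j*(O**2 + 4*j) (Z(j, O) = (4*j + O*O)*j + O = (4*j + O**2)*j + O = (O**2 + 4*j)*j + O = j*(O**2 + 4*j) + O = O + j*(O**2 + 4*j))
(K*Z(-4, -5))*(-5) = (4*(-5 + 4*(-4)**2 - 4*(-5)**2)/9)*(-5) = (4*(-5 + 4*16 - 4*25)/9)*(-5) = (4*(-5 + 64 - 100)/9)*(-5) = ((4/9)*(-41))*(-5) = -164/9*(-5) = 820/9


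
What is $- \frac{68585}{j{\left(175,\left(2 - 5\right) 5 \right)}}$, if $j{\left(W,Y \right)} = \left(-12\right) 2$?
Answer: $\frac{68585}{24} \approx 2857.7$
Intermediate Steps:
$j{\left(W,Y \right)} = -24$
$- \frac{68585}{j{\left(175,\left(2 - 5\right) 5 \right)}} = - \frac{68585}{-24} = \left(-68585\right) \left(- \frac{1}{24}\right) = \frac{68585}{24}$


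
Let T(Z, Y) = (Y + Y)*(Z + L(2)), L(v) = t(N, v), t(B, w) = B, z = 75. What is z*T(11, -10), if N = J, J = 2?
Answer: -19500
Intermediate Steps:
N = 2
L(v) = 2
T(Z, Y) = 2*Y*(2 + Z) (T(Z, Y) = (Y + Y)*(Z + 2) = (2*Y)*(2 + Z) = 2*Y*(2 + Z))
z*T(11, -10) = 75*(2*(-10)*(2 + 11)) = 75*(2*(-10)*13) = 75*(-260) = -19500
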